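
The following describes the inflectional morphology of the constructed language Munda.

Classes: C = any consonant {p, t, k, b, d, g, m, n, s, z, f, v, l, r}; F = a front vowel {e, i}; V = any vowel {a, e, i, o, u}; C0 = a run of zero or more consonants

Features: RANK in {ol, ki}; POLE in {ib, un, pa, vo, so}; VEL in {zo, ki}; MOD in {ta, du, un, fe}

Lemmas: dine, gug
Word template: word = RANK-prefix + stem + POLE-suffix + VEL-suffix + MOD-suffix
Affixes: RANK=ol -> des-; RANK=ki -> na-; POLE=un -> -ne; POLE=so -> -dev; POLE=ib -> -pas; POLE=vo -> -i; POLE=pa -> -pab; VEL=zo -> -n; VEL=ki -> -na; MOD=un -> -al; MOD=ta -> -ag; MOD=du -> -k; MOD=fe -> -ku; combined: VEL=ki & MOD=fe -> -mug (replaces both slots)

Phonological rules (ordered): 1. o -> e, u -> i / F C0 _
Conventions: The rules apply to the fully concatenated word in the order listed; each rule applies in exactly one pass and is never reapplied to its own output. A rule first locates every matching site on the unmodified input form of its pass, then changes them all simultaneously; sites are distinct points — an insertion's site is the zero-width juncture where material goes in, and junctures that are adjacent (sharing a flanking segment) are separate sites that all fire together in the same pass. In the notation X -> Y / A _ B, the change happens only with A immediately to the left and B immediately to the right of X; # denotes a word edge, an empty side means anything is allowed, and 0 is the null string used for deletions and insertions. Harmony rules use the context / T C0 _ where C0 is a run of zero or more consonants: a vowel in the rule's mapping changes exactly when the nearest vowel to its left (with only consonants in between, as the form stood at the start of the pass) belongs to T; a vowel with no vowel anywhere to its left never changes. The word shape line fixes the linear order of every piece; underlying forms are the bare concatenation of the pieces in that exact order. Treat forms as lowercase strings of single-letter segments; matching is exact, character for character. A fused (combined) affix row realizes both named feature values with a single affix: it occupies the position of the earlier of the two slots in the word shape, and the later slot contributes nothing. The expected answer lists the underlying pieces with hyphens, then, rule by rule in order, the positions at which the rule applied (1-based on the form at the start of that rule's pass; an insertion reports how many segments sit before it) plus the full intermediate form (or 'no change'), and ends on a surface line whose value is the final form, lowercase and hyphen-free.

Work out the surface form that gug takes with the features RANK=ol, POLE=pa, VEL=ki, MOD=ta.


underlying: des-gug-pab-na-ag
1. o -> e, u -> i / F C0 _: fires at position(s) 5: desgigpabnaag
surface: desgigpabnaag


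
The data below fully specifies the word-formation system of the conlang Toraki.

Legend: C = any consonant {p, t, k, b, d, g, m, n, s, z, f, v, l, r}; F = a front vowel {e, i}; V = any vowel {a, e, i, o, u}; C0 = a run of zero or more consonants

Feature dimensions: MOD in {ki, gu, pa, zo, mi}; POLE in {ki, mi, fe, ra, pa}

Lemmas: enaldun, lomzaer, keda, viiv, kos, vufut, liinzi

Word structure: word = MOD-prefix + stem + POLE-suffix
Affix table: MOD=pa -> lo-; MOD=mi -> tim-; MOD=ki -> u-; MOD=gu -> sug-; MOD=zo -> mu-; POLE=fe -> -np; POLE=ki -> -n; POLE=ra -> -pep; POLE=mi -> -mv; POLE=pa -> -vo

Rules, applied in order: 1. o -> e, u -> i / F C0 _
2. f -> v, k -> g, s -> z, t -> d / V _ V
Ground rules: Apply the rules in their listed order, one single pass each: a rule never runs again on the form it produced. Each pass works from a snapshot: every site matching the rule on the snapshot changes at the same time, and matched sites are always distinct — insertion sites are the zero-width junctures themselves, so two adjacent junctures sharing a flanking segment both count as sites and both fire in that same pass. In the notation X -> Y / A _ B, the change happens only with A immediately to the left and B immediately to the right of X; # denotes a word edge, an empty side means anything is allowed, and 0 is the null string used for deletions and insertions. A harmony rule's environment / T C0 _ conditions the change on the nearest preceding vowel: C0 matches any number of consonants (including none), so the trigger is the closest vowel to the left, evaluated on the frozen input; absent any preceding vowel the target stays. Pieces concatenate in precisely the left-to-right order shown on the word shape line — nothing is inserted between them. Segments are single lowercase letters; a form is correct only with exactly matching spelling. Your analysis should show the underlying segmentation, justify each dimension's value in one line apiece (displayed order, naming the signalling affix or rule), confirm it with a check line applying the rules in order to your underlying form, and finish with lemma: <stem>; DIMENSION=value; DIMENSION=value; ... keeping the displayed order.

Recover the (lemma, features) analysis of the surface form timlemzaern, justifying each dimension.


underlying: tim-lomzaer-n
MOD=mi - signalled by the affix tim-
POLE=ki - signalled by the affix -n
check: timlomzaern -> timlemzaern -> timlemzaern
lemma: lomzaer; MOD=mi; POLE=ki


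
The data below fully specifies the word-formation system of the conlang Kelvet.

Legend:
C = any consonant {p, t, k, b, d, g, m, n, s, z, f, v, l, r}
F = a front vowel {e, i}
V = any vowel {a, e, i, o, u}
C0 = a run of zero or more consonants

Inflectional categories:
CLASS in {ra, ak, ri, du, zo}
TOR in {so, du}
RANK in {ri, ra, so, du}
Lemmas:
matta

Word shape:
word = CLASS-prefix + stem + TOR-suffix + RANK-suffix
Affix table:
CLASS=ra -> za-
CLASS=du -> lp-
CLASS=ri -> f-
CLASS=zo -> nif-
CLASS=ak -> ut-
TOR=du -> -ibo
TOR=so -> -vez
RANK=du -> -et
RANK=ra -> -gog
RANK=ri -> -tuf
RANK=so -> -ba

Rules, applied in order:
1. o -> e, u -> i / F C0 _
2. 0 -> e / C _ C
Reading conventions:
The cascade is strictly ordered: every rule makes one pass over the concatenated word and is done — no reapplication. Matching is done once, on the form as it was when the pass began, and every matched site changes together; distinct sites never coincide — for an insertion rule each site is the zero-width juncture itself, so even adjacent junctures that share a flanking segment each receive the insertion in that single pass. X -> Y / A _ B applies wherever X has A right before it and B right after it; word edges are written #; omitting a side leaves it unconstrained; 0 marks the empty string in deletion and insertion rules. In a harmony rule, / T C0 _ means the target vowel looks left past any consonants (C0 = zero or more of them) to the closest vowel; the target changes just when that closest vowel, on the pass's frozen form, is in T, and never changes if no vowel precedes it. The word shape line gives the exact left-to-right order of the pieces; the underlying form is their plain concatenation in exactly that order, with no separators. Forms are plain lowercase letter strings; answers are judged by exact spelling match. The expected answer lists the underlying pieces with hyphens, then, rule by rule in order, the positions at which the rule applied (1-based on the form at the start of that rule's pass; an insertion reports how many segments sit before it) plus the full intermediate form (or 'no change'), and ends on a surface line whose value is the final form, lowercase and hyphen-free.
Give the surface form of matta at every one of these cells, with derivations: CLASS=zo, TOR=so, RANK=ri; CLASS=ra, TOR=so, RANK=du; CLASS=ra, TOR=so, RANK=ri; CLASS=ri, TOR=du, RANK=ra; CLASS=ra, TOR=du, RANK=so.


cell CLASS=zo, TOR=so, RANK=ri:
underlying: nif-matta-vez-tuf
1. o -> e, u -> i / F C0 _: fires at position(s) 13: nifmattaveztif
2. 0 -> e / C _ C: inserts after position(s) 3, 6, 11: nifematetavezetif
surface: nifematetavezetif

cell CLASS=ra, TOR=so, RANK=du:
underlying: za-matta-vez-et
1. o -> e, u -> i / F C0 _: no change
2. 0 -> e / C _ C: inserts after position(s) 5: zamatetavezet
surface: zamatetavezet

cell CLASS=ra, TOR=so, RANK=ri:
underlying: za-matta-vez-tuf
1. o -> e, u -> i / F C0 _: fires at position(s) 12: zamattaveztif
2. 0 -> e / C _ C: inserts after position(s) 5, 10: zamatetavezetif
surface: zamatetavezetif

cell CLASS=ri, TOR=du, RANK=ra:
underlying: f-matta-ibo-gog
1. o -> e, u -> i / F C0 _: fires at position(s) 9: fmattaibegog
2. 0 -> e / C _ C: inserts after position(s) 1, 4: fematetaibegog
surface: fematetaibegog

cell CLASS=ra, TOR=du, RANK=so:
underlying: za-matta-ibo-ba
1. o -> e, u -> i / F C0 _: fires at position(s) 10: zamattaibeba
2. 0 -> e / C _ C: inserts after position(s) 5: zamatetaibeba
surface: zamatetaibeba


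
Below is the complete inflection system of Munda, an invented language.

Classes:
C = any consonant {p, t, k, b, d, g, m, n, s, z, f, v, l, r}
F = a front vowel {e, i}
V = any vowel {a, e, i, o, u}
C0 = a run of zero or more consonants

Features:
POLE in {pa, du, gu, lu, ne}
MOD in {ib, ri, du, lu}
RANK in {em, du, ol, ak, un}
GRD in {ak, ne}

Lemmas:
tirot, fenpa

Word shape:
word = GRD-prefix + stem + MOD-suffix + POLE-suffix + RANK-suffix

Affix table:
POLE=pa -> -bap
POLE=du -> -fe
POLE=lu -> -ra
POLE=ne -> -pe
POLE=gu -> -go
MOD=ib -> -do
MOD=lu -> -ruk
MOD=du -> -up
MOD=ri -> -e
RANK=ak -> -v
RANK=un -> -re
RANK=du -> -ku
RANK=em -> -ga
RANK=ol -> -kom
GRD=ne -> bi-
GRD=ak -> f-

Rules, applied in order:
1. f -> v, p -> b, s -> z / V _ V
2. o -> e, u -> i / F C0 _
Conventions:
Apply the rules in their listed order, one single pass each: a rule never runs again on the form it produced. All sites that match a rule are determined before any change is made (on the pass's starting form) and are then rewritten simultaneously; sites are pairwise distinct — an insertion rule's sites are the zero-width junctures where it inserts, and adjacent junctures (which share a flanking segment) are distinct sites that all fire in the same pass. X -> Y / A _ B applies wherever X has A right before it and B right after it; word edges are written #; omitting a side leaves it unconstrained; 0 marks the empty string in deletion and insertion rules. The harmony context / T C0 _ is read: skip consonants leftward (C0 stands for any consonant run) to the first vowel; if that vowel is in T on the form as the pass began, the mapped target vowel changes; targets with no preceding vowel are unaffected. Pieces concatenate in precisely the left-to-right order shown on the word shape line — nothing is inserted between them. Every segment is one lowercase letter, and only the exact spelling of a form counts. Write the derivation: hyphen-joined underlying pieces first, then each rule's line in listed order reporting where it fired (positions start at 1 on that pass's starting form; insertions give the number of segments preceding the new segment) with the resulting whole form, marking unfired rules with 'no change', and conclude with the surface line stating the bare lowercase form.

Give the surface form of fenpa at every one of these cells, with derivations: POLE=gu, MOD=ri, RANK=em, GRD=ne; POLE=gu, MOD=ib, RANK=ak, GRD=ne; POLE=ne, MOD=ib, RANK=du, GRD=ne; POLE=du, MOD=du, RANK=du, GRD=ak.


cell POLE=gu, MOD=ri, RANK=em, GRD=ne:
underlying: bi-fenpa-e-go-ga
1. f -> v, p -> b, s -> z / V _ V: fires at position(s) 3: bivenpaegoga
2. o -> e, u -> i / F C0 _: fires at position(s) 10: bivenpaegega
surface: bivenpaegega

cell POLE=gu, MOD=ib, RANK=ak, GRD=ne:
underlying: bi-fenpa-do-go-v
1. f -> v, p -> b, s -> z / V _ V: fires at position(s) 3: bivenpadogov
2. o -> e, u -> i / F C0 _: no change
surface: bivenpadogov

cell POLE=ne, MOD=ib, RANK=du, GRD=ne:
underlying: bi-fenpa-do-pe-ku
1. f -> v, p -> b, s -> z / V _ V: fires at position(s) 3, 10: bivenpadobeku
2. o -> e, u -> i / F C0 _: fires at position(s) 13: bivenpadobeki
surface: bivenpadobeki

cell POLE=du, MOD=du, RANK=du, GRD=ak:
underlying: f-fenpa-up-fe-ku
1. f -> v, p -> b, s -> z / V _ V: no change
2. o -> e, u -> i / F C0 _: fires at position(s) 12: ffenpaupfeki
surface: ffenpaupfeki


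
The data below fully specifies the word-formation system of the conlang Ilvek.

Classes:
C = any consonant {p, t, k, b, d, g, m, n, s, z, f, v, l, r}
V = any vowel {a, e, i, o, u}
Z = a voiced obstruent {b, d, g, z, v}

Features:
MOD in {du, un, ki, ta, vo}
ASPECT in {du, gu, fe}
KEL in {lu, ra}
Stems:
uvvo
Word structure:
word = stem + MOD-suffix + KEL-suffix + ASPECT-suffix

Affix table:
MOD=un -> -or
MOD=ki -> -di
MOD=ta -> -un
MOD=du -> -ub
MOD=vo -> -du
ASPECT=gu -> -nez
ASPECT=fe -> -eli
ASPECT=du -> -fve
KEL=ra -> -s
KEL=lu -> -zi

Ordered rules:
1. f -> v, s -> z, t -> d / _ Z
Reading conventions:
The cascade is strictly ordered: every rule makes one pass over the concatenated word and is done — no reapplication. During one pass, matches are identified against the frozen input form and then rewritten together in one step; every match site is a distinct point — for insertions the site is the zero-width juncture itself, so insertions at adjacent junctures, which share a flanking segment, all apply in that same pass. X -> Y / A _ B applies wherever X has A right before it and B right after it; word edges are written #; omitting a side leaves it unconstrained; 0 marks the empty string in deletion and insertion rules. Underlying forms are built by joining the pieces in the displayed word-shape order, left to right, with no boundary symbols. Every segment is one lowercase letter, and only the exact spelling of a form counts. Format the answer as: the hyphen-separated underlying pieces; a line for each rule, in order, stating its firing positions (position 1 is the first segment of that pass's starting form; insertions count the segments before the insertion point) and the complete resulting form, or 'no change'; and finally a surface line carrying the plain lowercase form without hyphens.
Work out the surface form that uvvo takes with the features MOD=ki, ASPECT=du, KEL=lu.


underlying: uvvo-di-zi-fve
1. f -> v, s -> z, t -> d / _ Z: fires at position(s) 9: uvvodizivve
surface: uvvodizivve


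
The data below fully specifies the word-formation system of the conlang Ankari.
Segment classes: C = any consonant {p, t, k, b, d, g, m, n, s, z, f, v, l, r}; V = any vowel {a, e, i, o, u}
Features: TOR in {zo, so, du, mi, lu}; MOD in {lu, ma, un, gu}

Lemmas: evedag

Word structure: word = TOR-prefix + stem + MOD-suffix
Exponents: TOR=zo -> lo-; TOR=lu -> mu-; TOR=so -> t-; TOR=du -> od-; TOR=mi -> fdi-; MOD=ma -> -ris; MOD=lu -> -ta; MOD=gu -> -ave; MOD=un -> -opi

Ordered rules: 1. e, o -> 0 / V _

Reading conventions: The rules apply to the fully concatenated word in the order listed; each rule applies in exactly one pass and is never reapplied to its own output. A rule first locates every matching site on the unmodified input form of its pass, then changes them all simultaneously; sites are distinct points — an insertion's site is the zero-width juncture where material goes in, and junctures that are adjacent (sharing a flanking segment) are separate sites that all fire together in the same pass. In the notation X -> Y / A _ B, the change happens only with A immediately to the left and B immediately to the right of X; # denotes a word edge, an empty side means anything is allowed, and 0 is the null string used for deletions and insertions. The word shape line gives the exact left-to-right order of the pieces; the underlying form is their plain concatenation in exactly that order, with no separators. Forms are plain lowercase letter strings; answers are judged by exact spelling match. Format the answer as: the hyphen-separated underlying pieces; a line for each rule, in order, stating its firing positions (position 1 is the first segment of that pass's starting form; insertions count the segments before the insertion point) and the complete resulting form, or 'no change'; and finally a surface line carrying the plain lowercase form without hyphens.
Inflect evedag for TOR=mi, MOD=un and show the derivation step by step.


underlying: fdi-evedag-opi
1. e, o -> 0 / V _: fires at position(s) 4: fdivedagopi
surface: fdivedagopi


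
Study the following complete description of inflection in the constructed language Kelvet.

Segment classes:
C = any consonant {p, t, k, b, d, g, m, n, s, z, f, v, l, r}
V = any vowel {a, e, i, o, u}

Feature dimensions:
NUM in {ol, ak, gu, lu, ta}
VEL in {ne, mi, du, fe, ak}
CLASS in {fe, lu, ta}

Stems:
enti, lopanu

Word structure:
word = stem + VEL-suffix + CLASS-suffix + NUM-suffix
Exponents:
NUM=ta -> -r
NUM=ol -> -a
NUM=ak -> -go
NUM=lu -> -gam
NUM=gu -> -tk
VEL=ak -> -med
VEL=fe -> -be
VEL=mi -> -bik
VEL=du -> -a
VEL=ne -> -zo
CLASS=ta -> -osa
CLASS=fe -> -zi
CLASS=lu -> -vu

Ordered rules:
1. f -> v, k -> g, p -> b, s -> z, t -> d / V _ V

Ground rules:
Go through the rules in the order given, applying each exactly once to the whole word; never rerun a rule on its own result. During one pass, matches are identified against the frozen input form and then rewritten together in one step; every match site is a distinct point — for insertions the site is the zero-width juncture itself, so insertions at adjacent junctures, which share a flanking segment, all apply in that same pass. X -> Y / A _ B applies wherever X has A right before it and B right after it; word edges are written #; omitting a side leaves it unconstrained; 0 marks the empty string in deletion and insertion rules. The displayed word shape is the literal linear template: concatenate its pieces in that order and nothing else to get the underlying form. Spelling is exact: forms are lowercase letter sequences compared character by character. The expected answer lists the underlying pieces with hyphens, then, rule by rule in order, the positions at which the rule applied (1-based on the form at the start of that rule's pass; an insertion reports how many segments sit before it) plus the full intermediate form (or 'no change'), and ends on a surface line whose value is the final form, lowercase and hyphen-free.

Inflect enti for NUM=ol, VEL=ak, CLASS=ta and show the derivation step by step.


underlying: enti-med-osa-a
1. f -> v, k -> g, p -> b, s -> z, t -> d / V _ V: fires at position(s) 9: entimedozaa
surface: entimedozaa


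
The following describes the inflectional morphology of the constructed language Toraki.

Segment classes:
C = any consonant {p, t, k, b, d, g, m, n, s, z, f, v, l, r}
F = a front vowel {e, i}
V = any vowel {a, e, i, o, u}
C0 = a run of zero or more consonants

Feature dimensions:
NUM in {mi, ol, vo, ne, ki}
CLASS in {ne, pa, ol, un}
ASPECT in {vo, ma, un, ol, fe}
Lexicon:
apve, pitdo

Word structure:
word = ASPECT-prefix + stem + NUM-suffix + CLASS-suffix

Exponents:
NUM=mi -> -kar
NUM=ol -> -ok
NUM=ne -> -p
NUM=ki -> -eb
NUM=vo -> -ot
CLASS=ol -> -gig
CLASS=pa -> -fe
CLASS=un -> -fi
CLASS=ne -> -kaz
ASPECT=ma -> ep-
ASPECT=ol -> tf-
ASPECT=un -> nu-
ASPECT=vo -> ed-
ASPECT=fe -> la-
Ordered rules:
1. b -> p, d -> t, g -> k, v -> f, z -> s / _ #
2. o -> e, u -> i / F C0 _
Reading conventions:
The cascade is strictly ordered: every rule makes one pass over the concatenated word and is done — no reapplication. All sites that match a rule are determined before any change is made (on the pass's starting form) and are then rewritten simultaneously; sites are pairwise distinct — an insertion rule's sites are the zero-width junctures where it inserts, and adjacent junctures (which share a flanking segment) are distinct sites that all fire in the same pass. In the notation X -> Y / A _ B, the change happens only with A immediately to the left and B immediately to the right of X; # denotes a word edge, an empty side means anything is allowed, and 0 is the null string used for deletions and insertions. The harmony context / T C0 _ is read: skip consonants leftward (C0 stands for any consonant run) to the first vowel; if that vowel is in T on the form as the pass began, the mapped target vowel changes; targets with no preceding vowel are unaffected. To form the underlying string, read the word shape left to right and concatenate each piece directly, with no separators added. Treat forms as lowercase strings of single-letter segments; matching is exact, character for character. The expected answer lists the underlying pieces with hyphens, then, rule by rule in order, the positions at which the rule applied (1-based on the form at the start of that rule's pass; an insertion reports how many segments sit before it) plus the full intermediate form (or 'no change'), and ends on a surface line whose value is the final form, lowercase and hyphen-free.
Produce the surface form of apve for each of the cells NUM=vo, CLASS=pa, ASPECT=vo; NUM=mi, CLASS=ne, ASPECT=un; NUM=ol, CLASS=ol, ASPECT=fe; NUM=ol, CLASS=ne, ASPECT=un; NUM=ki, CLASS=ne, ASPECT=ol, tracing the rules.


cell NUM=vo, CLASS=pa, ASPECT=vo:
underlying: ed-apve-ot-fe
1. b -> p, d -> t, g -> k, v -> f, z -> s / _ #: no change
2. o -> e, u -> i / F C0 _: fires at position(s) 7: edapveetfe
surface: edapveetfe

cell NUM=mi, CLASS=ne, ASPECT=un:
underlying: nu-apve-kar-kaz
1. b -> p, d -> t, g -> k, v -> f, z -> s / _ #: fires at position(s) 12: nuapvekarkas
2. o -> e, u -> i / F C0 _: no change
surface: nuapvekarkas

cell NUM=ol, CLASS=ol, ASPECT=fe:
underlying: la-apve-ok-gig
1. b -> p, d -> t, g -> k, v -> f, z -> s / _ #: fires at position(s) 11: laapveokgik
2. o -> e, u -> i / F C0 _: fires at position(s) 7: laapveekgik
surface: laapveekgik

cell NUM=ol, CLASS=ne, ASPECT=un:
underlying: nu-apve-ok-kaz
1. b -> p, d -> t, g -> k, v -> f, z -> s / _ #: fires at position(s) 11: nuapveokkas
2. o -> e, u -> i / F C0 _: fires at position(s) 7: nuapveekkas
surface: nuapveekkas

cell NUM=ki, CLASS=ne, ASPECT=ol:
underlying: tf-apve-eb-kaz
1. b -> p, d -> t, g -> k, v -> f, z -> s / _ #: fires at position(s) 11: tfapveebkas
2. o -> e, u -> i / F C0 _: no change
surface: tfapveebkas


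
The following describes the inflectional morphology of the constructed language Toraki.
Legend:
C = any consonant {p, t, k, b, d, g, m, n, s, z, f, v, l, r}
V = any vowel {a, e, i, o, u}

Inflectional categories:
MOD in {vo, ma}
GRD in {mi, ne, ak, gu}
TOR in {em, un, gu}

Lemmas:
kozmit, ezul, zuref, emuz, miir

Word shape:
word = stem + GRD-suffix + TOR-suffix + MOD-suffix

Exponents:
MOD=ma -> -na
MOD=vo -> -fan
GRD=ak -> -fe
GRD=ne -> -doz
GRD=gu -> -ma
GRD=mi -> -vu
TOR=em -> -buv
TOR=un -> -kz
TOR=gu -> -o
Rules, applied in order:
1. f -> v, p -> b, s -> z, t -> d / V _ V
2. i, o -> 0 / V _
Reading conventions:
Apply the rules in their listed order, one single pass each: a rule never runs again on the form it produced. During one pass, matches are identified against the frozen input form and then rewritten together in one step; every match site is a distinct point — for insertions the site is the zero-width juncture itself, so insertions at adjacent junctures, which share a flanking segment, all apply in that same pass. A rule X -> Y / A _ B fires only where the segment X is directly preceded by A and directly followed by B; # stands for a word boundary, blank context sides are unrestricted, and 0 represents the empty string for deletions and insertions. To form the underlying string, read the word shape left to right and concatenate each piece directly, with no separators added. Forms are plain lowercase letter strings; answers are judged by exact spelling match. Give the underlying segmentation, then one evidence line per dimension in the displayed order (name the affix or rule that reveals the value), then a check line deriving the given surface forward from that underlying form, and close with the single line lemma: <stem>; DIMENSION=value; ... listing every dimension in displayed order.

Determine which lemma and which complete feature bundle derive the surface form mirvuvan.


underlying: miir-vu-o-fan
MOD=vo - signalled by the affix -fan
GRD=mi - signalled by the affix -vu
TOR=gu - signalled by the affix -o
check: miirvuofan -> miirvuovan -> mirvuvan
lemma: miir; MOD=vo; GRD=mi; TOR=gu


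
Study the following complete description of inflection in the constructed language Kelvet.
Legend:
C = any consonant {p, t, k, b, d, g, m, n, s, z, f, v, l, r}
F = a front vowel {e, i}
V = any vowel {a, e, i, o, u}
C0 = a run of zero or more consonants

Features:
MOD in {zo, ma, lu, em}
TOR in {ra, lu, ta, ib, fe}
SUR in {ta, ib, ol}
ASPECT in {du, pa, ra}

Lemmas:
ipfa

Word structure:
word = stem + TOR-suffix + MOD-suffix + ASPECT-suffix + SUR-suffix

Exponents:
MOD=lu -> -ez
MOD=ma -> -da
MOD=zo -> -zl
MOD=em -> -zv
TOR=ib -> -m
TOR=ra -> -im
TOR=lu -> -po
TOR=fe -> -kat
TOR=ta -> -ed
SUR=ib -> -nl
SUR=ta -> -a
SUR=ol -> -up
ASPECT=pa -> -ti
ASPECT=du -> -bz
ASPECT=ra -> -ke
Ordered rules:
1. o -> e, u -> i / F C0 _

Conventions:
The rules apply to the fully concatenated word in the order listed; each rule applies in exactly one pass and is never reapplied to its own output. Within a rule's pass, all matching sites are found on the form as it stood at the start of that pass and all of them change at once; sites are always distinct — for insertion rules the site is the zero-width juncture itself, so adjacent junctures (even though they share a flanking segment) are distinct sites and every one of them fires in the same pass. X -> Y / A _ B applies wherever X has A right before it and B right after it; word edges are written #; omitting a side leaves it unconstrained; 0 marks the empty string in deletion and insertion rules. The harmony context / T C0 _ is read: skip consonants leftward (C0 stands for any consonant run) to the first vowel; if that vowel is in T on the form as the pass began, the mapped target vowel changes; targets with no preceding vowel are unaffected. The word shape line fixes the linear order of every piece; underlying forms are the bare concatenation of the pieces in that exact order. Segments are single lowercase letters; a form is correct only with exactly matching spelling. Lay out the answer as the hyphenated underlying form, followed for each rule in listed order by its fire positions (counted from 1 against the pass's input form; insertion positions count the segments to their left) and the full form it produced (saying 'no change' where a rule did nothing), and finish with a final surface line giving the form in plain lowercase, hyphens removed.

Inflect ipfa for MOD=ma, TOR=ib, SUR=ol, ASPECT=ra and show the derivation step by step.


underlying: ipfa-m-da-ke-up
1. o -> e, u -> i / F C0 _: fires at position(s) 10: ipfamdakeip
surface: ipfamdakeip


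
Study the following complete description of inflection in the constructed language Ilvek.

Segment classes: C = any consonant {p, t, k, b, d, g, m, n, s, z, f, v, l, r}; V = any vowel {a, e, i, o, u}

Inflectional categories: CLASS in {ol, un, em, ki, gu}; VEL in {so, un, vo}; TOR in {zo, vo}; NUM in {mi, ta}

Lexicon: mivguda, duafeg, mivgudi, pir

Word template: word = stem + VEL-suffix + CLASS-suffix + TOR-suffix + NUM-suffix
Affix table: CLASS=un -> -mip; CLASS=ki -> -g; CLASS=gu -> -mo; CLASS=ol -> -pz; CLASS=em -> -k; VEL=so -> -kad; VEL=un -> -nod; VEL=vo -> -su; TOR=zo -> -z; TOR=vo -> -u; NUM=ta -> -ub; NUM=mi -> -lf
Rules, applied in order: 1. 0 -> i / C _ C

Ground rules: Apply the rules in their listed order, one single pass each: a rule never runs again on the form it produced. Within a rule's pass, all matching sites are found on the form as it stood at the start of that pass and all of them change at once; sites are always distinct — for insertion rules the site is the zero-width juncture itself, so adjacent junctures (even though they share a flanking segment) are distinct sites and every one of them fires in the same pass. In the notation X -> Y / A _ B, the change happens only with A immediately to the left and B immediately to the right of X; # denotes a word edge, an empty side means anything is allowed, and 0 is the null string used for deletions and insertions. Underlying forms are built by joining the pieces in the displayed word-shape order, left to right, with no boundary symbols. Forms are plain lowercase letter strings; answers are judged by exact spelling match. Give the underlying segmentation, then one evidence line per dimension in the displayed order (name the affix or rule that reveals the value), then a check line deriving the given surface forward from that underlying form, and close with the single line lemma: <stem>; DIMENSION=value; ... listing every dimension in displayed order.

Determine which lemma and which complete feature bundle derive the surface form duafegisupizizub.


underlying: duafeg-su-pz-z-ub
CLASS=ol - signalled by the affix -pz
VEL=vo - signalled by the affix -su
TOR=zo - signalled by the affix -z
NUM=ta - signalled by the affix -ub
check: duafegsupzzub -> duafegisupizizub
lemma: duafeg; CLASS=ol; VEL=vo; TOR=zo; NUM=ta


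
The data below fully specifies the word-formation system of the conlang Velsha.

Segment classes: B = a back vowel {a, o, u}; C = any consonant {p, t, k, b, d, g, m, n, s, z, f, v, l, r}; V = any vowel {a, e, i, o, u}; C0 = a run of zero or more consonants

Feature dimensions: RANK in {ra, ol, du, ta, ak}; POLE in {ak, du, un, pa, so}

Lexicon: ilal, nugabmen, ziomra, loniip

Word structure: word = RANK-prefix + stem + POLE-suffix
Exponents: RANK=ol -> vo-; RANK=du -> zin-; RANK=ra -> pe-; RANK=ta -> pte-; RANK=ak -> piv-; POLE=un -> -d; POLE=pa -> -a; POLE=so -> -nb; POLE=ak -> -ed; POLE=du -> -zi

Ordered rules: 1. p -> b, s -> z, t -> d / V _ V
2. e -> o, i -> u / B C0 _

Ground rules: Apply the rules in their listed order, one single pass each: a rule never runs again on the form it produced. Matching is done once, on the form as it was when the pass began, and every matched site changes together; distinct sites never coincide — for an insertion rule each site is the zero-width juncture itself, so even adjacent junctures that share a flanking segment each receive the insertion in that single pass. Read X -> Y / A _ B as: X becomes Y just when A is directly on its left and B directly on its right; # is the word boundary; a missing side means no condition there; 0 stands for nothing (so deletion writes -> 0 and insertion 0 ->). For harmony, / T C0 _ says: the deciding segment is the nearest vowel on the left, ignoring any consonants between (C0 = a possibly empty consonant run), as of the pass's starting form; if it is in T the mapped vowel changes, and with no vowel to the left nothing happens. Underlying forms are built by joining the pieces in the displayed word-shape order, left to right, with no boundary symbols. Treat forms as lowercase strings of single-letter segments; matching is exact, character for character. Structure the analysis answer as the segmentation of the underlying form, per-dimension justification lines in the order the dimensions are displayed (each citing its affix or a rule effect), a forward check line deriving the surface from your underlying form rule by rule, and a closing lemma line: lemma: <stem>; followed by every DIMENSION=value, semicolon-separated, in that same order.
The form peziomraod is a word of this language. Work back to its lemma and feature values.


underlying: pe-ziomra-ed
RANK=ra - signalled by the affix pe-
POLE=ak - signalled by the affix -ed
check: peziomraed -> peziomraed -> peziomraod
lemma: ziomra; RANK=ra; POLE=ak


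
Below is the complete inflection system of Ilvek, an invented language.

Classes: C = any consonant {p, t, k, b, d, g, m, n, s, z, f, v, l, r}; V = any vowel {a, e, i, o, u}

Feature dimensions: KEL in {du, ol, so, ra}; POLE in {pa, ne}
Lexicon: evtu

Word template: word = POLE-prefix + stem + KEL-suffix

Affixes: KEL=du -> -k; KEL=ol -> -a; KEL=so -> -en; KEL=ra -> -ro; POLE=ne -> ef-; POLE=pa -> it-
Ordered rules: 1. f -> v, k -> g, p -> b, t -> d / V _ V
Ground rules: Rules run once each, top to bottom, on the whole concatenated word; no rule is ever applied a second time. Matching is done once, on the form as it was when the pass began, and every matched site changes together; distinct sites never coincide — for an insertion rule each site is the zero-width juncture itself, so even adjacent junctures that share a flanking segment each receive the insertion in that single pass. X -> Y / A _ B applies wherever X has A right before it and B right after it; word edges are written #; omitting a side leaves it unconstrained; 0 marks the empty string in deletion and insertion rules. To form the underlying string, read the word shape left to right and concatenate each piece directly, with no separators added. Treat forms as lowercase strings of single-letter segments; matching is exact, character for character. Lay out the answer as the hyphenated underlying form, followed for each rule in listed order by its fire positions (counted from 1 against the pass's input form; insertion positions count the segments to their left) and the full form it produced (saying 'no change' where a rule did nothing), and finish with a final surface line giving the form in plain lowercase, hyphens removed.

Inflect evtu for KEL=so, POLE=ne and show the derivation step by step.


underlying: ef-evtu-en
1. f -> v, k -> g, p -> b, t -> d / V _ V: fires at position(s) 2: evevtuen
surface: evevtuen


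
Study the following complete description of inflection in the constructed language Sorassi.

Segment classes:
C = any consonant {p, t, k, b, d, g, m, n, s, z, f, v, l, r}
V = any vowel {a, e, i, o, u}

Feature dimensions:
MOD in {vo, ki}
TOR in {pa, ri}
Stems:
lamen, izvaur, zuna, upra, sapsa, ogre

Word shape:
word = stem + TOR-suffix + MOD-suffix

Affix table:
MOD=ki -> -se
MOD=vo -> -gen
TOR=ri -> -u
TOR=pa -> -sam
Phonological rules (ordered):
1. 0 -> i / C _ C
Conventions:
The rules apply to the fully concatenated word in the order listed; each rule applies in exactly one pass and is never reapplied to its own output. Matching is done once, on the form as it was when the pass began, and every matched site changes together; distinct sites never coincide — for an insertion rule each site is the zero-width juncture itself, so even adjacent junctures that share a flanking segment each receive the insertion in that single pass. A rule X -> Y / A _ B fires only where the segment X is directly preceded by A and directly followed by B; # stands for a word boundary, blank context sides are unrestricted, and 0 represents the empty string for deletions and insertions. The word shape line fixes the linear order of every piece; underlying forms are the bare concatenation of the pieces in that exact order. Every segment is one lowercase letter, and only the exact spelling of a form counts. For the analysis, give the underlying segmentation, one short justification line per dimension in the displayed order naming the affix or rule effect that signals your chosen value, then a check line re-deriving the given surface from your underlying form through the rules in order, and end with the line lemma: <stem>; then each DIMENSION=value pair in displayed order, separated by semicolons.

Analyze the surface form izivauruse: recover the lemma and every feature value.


underlying: izvaur-u-se
MOD=ki - signalled by the affix -se
TOR=ri - signalled by the affix -u
check: izvauruse -> izivauruse
lemma: izvaur; MOD=ki; TOR=ri


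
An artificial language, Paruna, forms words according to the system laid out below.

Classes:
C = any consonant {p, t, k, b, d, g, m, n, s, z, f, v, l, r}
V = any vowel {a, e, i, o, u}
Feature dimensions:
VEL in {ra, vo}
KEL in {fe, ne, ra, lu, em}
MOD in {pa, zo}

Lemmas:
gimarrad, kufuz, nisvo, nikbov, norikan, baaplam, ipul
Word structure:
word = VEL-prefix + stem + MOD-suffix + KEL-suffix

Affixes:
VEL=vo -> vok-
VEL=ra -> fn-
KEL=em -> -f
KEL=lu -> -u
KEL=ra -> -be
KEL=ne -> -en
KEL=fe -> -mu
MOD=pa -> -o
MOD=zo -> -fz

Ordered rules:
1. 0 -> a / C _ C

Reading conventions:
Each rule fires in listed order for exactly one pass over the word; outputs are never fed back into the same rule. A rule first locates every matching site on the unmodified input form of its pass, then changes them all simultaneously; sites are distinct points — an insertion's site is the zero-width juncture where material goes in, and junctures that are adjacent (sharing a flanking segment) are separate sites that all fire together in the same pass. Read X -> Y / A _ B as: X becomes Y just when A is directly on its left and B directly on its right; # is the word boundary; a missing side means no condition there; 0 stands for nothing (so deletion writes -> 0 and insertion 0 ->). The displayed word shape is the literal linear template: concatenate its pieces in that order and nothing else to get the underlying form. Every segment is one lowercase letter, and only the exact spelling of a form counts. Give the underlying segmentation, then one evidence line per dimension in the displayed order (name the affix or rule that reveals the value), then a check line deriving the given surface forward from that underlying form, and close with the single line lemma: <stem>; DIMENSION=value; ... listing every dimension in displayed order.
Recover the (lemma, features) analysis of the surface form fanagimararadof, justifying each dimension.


underlying: fn-gimarrad-o-f
VEL=ra - signalled by the affix fn-
KEL=em - signalled by the affix -f
MOD=pa - signalled by the affix -o
check: fngimarradof -> fanagimararadof
lemma: gimarrad; VEL=ra; KEL=em; MOD=pa


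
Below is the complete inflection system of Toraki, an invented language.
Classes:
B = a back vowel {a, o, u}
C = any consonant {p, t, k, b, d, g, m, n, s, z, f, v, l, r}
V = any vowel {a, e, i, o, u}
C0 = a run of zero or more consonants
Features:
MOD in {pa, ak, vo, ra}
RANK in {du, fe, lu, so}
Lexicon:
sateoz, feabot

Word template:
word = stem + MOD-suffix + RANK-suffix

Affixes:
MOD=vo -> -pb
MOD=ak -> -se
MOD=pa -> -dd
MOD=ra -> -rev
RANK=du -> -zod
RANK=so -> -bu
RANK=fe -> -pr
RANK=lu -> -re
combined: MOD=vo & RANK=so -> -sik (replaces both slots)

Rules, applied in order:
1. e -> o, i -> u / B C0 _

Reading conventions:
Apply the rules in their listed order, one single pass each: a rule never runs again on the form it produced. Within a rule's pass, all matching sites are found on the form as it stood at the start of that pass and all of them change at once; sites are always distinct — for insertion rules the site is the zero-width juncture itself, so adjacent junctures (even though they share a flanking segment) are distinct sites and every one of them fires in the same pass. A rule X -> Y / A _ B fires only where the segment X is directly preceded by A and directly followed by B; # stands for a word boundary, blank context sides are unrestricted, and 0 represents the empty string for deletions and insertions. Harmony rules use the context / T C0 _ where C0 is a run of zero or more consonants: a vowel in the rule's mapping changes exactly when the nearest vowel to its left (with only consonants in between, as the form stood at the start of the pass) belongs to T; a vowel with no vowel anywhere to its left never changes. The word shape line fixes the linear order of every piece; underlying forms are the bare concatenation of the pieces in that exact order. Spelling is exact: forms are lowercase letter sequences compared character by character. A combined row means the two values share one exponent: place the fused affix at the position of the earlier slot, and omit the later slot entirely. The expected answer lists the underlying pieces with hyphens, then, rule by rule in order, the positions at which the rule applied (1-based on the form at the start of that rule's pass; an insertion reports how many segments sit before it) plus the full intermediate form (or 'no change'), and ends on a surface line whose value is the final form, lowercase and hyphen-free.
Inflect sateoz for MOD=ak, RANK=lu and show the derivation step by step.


underlying: sateoz-se-re
1. e -> o, i -> u / B C0 _: fires at position(s) 4, 8: satoozsore
surface: satoozsore


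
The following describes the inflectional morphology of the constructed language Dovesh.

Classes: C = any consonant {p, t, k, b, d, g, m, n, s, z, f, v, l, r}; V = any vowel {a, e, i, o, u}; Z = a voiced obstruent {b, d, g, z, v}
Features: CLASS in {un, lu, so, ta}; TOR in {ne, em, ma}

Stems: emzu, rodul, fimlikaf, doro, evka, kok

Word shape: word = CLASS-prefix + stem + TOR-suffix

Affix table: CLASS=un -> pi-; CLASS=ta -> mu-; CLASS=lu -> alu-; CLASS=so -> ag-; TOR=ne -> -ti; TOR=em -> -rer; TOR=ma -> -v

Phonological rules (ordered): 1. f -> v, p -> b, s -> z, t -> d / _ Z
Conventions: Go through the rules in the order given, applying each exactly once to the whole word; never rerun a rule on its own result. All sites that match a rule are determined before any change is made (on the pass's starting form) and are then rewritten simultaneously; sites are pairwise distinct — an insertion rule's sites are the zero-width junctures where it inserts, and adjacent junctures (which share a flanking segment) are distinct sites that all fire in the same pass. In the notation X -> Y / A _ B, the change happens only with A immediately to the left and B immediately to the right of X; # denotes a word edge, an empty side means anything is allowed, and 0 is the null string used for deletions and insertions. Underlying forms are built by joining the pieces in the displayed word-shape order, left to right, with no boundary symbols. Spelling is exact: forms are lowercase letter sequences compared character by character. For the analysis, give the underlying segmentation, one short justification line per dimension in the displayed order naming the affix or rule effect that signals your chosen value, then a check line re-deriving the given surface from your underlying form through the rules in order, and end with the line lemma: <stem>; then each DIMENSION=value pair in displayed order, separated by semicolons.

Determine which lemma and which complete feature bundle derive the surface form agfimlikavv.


underlying: ag-fimlikaf-v
CLASS=so - signalled by the affix ag-
TOR=ma - signalled by the affix -v
check: agfimlikafv -> agfimlikavv
lemma: fimlikaf; CLASS=so; TOR=ma
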